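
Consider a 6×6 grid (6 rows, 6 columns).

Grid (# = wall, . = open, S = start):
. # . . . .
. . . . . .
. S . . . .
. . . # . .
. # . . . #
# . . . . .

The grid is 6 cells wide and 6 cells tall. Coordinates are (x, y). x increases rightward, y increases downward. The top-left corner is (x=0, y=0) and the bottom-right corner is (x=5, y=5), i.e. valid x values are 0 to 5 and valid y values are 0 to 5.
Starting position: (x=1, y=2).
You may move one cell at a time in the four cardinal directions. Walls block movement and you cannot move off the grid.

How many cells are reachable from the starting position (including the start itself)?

Answer: Reachable cells: 31

Derivation:
BFS flood-fill from (x=1, y=2):
  Distance 0: (x=1, y=2)
  Distance 1: (x=1, y=1), (x=0, y=2), (x=2, y=2), (x=1, y=3)
  Distance 2: (x=0, y=1), (x=2, y=1), (x=3, y=2), (x=0, y=3), (x=2, y=3)
  Distance 3: (x=0, y=0), (x=2, y=0), (x=3, y=1), (x=4, y=2), (x=0, y=4), (x=2, y=4)
  Distance 4: (x=3, y=0), (x=4, y=1), (x=5, y=2), (x=4, y=3), (x=3, y=4), (x=2, y=5)
  Distance 5: (x=4, y=0), (x=5, y=1), (x=5, y=3), (x=4, y=4), (x=1, y=5), (x=3, y=5)
  Distance 6: (x=5, y=0), (x=4, y=5)
  Distance 7: (x=5, y=5)
Total reachable: 31 (grid has 31 open cells total)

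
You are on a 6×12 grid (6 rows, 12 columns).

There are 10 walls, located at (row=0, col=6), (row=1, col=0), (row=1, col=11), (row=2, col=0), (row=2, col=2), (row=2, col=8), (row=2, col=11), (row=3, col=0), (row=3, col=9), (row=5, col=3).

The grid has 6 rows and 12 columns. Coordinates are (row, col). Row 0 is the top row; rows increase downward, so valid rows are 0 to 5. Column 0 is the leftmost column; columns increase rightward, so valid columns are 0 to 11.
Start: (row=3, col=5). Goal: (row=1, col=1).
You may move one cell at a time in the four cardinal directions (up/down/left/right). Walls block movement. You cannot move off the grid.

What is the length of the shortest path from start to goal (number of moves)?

BFS from (row=3, col=5) until reaching (row=1, col=1):
  Distance 0: (row=3, col=5)
  Distance 1: (row=2, col=5), (row=3, col=4), (row=3, col=6), (row=4, col=5)
  Distance 2: (row=1, col=5), (row=2, col=4), (row=2, col=6), (row=3, col=3), (row=3, col=7), (row=4, col=4), (row=4, col=6), (row=5, col=5)
  Distance 3: (row=0, col=5), (row=1, col=4), (row=1, col=6), (row=2, col=3), (row=2, col=7), (row=3, col=2), (row=3, col=8), (row=4, col=3), (row=4, col=7), (row=5, col=4), (row=5, col=6)
  Distance 4: (row=0, col=4), (row=1, col=3), (row=1, col=7), (row=3, col=1), (row=4, col=2), (row=4, col=8), (row=5, col=7)
  Distance 5: (row=0, col=3), (row=0, col=7), (row=1, col=2), (row=1, col=8), (row=2, col=1), (row=4, col=1), (row=4, col=9), (row=5, col=2), (row=5, col=8)
  Distance 6: (row=0, col=2), (row=0, col=8), (row=1, col=1), (row=1, col=9), (row=4, col=0), (row=4, col=10), (row=5, col=1), (row=5, col=9)  <- goal reached here
One shortest path (6 moves): (row=3, col=5) -> (row=3, col=4) -> (row=3, col=3) -> (row=3, col=2) -> (row=3, col=1) -> (row=2, col=1) -> (row=1, col=1)

Answer: Shortest path length: 6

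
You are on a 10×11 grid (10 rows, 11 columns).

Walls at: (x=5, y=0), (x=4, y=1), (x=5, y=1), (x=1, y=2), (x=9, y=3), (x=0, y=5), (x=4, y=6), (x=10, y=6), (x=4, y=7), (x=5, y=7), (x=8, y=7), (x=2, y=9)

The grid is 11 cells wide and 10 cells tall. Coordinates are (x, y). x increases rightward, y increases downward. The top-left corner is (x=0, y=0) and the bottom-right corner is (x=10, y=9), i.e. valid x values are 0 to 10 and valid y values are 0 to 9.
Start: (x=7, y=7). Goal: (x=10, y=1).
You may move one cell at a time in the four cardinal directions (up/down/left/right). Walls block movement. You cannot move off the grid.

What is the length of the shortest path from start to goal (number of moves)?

Answer: Shortest path length: 9

Derivation:
BFS from (x=7, y=7) until reaching (x=10, y=1):
  Distance 0: (x=7, y=7)
  Distance 1: (x=7, y=6), (x=6, y=7), (x=7, y=8)
  Distance 2: (x=7, y=5), (x=6, y=6), (x=8, y=6), (x=6, y=8), (x=8, y=8), (x=7, y=9)
  Distance 3: (x=7, y=4), (x=6, y=5), (x=8, y=5), (x=5, y=6), (x=9, y=6), (x=5, y=8), (x=9, y=8), (x=6, y=9), (x=8, y=9)
  Distance 4: (x=7, y=3), (x=6, y=4), (x=8, y=4), (x=5, y=5), (x=9, y=5), (x=9, y=7), (x=4, y=8), (x=10, y=8), (x=5, y=9), (x=9, y=9)
  Distance 5: (x=7, y=2), (x=6, y=3), (x=8, y=3), (x=5, y=4), (x=9, y=4), (x=4, y=5), (x=10, y=5), (x=10, y=7), (x=3, y=8), (x=4, y=9), (x=10, y=9)
  Distance 6: (x=7, y=1), (x=6, y=2), (x=8, y=2), (x=5, y=3), (x=4, y=4), (x=10, y=4), (x=3, y=5), (x=3, y=7), (x=2, y=8), (x=3, y=9)
  Distance 7: (x=7, y=0), (x=6, y=1), (x=8, y=1), (x=5, y=2), (x=9, y=2), (x=4, y=3), (x=10, y=3), (x=3, y=4), (x=2, y=5), (x=3, y=6), (x=2, y=7), (x=1, y=8)
  Distance 8: (x=6, y=0), (x=8, y=0), (x=9, y=1), (x=4, y=2), (x=10, y=2), (x=3, y=3), (x=2, y=4), (x=1, y=5), (x=2, y=6), (x=1, y=7), (x=0, y=8), (x=1, y=9)
  Distance 9: (x=9, y=0), (x=10, y=1), (x=3, y=2), (x=2, y=3), (x=1, y=4), (x=1, y=6), (x=0, y=7), (x=0, y=9)  <- goal reached here
One shortest path (9 moves): (x=7, y=7) -> (x=7, y=6) -> (x=8, y=6) -> (x=9, y=6) -> (x=9, y=5) -> (x=10, y=5) -> (x=10, y=4) -> (x=10, y=3) -> (x=10, y=2) -> (x=10, y=1)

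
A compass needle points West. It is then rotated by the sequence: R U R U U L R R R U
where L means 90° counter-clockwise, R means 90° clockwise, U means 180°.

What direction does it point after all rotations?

Answer: Final heading: West

Derivation:
Start: West
  R (right (90° clockwise)) -> North
  U (U-turn (180°)) -> South
  R (right (90° clockwise)) -> West
  U (U-turn (180°)) -> East
  U (U-turn (180°)) -> West
  L (left (90° counter-clockwise)) -> South
  R (right (90° clockwise)) -> West
  R (right (90° clockwise)) -> North
  R (right (90° clockwise)) -> East
  U (U-turn (180°)) -> West
Final: West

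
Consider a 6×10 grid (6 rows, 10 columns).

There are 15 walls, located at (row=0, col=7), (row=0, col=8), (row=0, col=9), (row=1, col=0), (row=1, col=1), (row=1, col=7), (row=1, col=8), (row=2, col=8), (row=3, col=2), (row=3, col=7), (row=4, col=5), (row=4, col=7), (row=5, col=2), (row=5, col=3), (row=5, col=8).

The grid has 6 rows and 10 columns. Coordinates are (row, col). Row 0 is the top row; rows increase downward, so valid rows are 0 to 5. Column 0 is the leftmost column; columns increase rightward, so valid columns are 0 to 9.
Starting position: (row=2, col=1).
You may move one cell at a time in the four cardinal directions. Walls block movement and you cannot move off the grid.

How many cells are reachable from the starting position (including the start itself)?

BFS flood-fill from (row=2, col=1):
  Distance 0: (row=2, col=1)
  Distance 1: (row=2, col=0), (row=2, col=2), (row=3, col=1)
  Distance 2: (row=1, col=2), (row=2, col=3), (row=3, col=0), (row=4, col=1)
  Distance 3: (row=0, col=2), (row=1, col=3), (row=2, col=4), (row=3, col=3), (row=4, col=0), (row=4, col=2), (row=5, col=1)
  Distance 4: (row=0, col=1), (row=0, col=3), (row=1, col=4), (row=2, col=5), (row=3, col=4), (row=4, col=3), (row=5, col=0)
  Distance 5: (row=0, col=0), (row=0, col=4), (row=1, col=5), (row=2, col=6), (row=3, col=5), (row=4, col=4)
  Distance 6: (row=0, col=5), (row=1, col=6), (row=2, col=7), (row=3, col=6), (row=5, col=4)
  Distance 7: (row=0, col=6), (row=4, col=6), (row=5, col=5)
  Distance 8: (row=5, col=6)
  Distance 9: (row=5, col=7)
Total reachable: 38 (grid has 45 open cells total)

Answer: Reachable cells: 38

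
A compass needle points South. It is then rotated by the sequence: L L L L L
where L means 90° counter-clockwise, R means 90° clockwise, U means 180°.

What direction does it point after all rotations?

Answer: Final heading: East

Derivation:
Start: South
  L (left (90° counter-clockwise)) -> East
  L (left (90° counter-clockwise)) -> North
  L (left (90° counter-clockwise)) -> West
  L (left (90° counter-clockwise)) -> South
  L (left (90° counter-clockwise)) -> East
Final: East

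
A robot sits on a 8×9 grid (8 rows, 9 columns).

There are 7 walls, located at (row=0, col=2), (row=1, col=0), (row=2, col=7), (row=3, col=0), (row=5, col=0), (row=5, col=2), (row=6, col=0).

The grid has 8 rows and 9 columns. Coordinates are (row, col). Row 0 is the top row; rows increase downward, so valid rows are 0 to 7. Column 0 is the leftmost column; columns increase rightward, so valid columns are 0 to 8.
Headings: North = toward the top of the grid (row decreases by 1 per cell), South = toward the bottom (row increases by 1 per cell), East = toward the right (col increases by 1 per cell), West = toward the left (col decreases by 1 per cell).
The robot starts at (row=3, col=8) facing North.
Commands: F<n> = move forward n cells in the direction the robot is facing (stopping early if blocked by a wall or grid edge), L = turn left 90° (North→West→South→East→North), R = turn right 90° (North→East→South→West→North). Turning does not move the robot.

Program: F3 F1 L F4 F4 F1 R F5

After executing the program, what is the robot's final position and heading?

Start: (row=3, col=8), facing North
  F3: move forward 3, now at (row=0, col=8)
  F1: move forward 0/1 (blocked), now at (row=0, col=8)
  L: turn left, now facing West
  F4: move forward 4, now at (row=0, col=4)
  F4: move forward 1/4 (blocked), now at (row=0, col=3)
  F1: move forward 0/1 (blocked), now at (row=0, col=3)
  R: turn right, now facing North
  F5: move forward 0/5 (blocked), now at (row=0, col=3)
Final: (row=0, col=3), facing North

Answer: Final position: (row=0, col=3), facing North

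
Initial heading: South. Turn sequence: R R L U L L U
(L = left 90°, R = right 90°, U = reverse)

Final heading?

Answer: Final heading: East

Derivation:
Start: South
  R (right (90° clockwise)) -> West
  R (right (90° clockwise)) -> North
  L (left (90° counter-clockwise)) -> West
  U (U-turn (180°)) -> East
  L (left (90° counter-clockwise)) -> North
  L (left (90° counter-clockwise)) -> West
  U (U-turn (180°)) -> East
Final: East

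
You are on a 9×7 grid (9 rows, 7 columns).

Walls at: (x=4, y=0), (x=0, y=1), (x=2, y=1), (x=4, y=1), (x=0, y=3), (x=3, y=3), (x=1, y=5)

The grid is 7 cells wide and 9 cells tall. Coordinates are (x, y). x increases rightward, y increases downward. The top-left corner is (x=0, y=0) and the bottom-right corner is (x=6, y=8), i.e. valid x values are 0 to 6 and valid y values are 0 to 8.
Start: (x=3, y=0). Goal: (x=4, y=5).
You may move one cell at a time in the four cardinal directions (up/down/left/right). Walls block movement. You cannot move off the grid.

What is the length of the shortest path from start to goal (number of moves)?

Answer: Shortest path length: 6

Derivation:
BFS from (x=3, y=0) until reaching (x=4, y=5):
  Distance 0: (x=3, y=0)
  Distance 1: (x=2, y=0), (x=3, y=1)
  Distance 2: (x=1, y=0), (x=3, y=2)
  Distance 3: (x=0, y=0), (x=1, y=1), (x=2, y=2), (x=4, y=2)
  Distance 4: (x=1, y=2), (x=5, y=2), (x=2, y=3), (x=4, y=3)
  Distance 5: (x=5, y=1), (x=0, y=2), (x=6, y=2), (x=1, y=3), (x=5, y=3), (x=2, y=4), (x=4, y=4)
  Distance 6: (x=5, y=0), (x=6, y=1), (x=6, y=3), (x=1, y=4), (x=3, y=4), (x=5, y=4), (x=2, y=5), (x=4, y=5)  <- goal reached here
One shortest path (6 moves): (x=3, y=0) -> (x=3, y=1) -> (x=3, y=2) -> (x=4, y=2) -> (x=4, y=3) -> (x=4, y=4) -> (x=4, y=5)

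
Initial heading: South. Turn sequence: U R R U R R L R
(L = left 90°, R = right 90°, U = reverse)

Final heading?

Answer: Final heading: South

Derivation:
Start: South
  U (U-turn (180°)) -> North
  R (right (90° clockwise)) -> East
  R (right (90° clockwise)) -> South
  U (U-turn (180°)) -> North
  R (right (90° clockwise)) -> East
  R (right (90° clockwise)) -> South
  L (left (90° counter-clockwise)) -> East
  R (right (90° clockwise)) -> South
Final: South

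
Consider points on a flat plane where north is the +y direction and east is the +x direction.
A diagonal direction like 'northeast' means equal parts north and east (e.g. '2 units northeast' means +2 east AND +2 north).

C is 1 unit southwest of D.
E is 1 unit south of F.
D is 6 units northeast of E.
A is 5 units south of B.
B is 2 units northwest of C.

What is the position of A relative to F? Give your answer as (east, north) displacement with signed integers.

Place F at the origin (east=0, north=0).
  E is 1 unit south of F: delta (east=+0, north=-1); E at (east=0, north=-1).
  D is 6 units northeast of E: delta (east=+6, north=+6); D at (east=6, north=5).
  C is 1 unit southwest of D: delta (east=-1, north=-1); C at (east=5, north=4).
  B is 2 units northwest of C: delta (east=-2, north=+2); B at (east=3, north=6).
  A is 5 units south of B: delta (east=+0, north=-5); A at (east=3, north=1).
Therefore A relative to F: (east=3, north=1).

Answer: A is at (east=3, north=1) relative to F.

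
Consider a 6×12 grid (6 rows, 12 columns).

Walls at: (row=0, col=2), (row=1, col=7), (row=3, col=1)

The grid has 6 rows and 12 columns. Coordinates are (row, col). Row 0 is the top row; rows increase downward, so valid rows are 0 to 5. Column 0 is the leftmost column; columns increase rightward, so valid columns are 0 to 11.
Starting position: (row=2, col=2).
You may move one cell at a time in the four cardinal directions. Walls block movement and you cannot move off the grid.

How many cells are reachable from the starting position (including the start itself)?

BFS flood-fill from (row=2, col=2):
  Distance 0: (row=2, col=2)
  Distance 1: (row=1, col=2), (row=2, col=1), (row=2, col=3), (row=3, col=2)
  Distance 2: (row=1, col=1), (row=1, col=3), (row=2, col=0), (row=2, col=4), (row=3, col=3), (row=4, col=2)
  Distance 3: (row=0, col=1), (row=0, col=3), (row=1, col=0), (row=1, col=4), (row=2, col=5), (row=3, col=0), (row=3, col=4), (row=4, col=1), (row=4, col=3), (row=5, col=2)
  Distance 4: (row=0, col=0), (row=0, col=4), (row=1, col=5), (row=2, col=6), (row=3, col=5), (row=4, col=0), (row=4, col=4), (row=5, col=1), (row=5, col=3)
  Distance 5: (row=0, col=5), (row=1, col=6), (row=2, col=7), (row=3, col=6), (row=4, col=5), (row=5, col=0), (row=5, col=4)
  Distance 6: (row=0, col=6), (row=2, col=8), (row=3, col=7), (row=4, col=6), (row=5, col=5)
  Distance 7: (row=0, col=7), (row=1, col=8), (row=2, col=9), (row=3, col=8), (row=4, col=7), (row=5, col=6)
  Distance 8: (row=0, col=8), (row=1, col=9), (row=2, col=10), (row=3, col=9), (row=4, col=8), (row=5, col=7)
  Distance 9: (row=0, col=9), (row=1, col=10), (row=2, col=11), (row=3, col=10), (row=4, col=9), (row=5, col=8)
  Distance 10: (row=0, col=10), (row=1, col=11), (row=3, col=11), (row=4, col=10), (row=5, col=9)
  Distance 11: (row=0, col=11), (row=4, col=11), (row=5, col=10)
  Distance 12: (row=5, col=11)
Total reachable: 69 (grid has 69 open cells total)

Answer: Reachable cells: 69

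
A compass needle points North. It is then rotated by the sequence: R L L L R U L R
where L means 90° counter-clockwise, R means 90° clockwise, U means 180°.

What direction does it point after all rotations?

Start: North
  R (right (90° clockwise)) -> East
  L (left (90° counter-clockwise)) -> North
  L (left (90° counter-clockwise)) -> West
  L (left (90° counter-clockwise)) -> South
  R (right (90° clockwise)) -> West
  U (U-turn (180°)) -> East
  L (left (90° counter-clockwise)) -> North
  R (right (90° clockwise)) -> East
Final: East

Answer: Final heading: East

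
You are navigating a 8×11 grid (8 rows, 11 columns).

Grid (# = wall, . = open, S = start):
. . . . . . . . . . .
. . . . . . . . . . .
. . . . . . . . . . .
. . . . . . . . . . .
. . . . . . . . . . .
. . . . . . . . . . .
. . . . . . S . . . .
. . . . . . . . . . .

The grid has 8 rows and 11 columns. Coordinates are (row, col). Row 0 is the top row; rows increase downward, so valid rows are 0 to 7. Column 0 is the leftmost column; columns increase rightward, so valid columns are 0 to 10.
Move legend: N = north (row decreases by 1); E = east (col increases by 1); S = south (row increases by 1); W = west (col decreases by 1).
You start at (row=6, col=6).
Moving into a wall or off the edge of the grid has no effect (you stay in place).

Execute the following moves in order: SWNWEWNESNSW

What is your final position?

Start: (row=6, col=6)
  S (south): (row=6, col=6) -> (row=7, col=6)
  W (west): (row=7, col=6) -> (row=7, col=5)
  N (north): (row=7, col=5) -> (row=6, col=5)
  W (west): (row=6, col=5) -> (row=6, col=4)
  E (east): (row=6, col=4) -> (row=6, col=5)
  W (west): (row=6, col=5) -> (row=6, col=4)
  N (north): (row=6, col=4) -> (row=5, col=4)
  E (east): (row=5, col=4) -> (row=5, col=5)
  S (south): (row=5, col=5) -> (row=6, col=5)
  N (north): (row=6, col=5) -> (row=5, col=5)
  S (south): (row=5, col=5) -> (row=6, col=5)
  W (west): (row=6, col=5) -> (row=6, col=4)
Final: (row=6, col=4)

Answer: Final position: (row=6, col=4)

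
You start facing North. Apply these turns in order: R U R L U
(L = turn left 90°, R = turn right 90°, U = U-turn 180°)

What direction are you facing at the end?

Start: North
  R (right (90° clockwise)) -> East
  U (U-turn (180°)) -> West
  R (right (90° clockwise)) -> North
  L (left (90° counter-clockwise)) -> West
  U (U-turn (180°)) -> East
Final: East

Answer: Final heading: East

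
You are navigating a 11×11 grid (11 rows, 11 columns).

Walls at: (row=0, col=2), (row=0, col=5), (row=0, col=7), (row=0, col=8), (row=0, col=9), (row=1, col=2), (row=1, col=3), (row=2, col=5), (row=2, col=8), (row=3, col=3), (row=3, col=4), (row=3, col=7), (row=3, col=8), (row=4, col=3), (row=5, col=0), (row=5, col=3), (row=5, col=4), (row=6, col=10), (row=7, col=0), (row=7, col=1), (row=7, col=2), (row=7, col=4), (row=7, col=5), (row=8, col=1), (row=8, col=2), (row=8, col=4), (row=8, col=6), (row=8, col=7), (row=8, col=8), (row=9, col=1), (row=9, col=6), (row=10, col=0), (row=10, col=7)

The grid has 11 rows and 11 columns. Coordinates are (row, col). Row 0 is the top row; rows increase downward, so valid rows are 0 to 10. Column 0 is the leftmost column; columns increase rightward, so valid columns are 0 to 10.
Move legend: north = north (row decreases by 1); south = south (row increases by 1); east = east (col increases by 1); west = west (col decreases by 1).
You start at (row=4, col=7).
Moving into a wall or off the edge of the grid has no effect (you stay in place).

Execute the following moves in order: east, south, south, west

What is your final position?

Start: (row=4, col=7)
  east (east): (row=4, col=7) -> (row=4, col=8)
  south (south): (row=4, col=8) -> (row=5, col=8)
  south (south): (row=5, col=8) -> (row=6, col=8)
  west (west): (row=6, col=8) -> (row=6, col=7)
Final: (row=6, col=7)

Answer: Final position: (row=6, col=7)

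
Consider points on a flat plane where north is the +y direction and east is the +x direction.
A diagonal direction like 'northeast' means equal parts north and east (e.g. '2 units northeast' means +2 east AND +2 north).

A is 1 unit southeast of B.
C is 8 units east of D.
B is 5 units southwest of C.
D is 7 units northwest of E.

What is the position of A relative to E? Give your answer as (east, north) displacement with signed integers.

Place E at the origin (east=0, north=0).
  D is 7 units northwest of E: delta (east=-7, north=+7); D at (east=-7, north=7).
  C is 8 units east of D: delta (east=+8, north=+0); C at (east=1, north=7).
  B is 5 units southwest of C: delta (east=-5, north=-5); B at (east=-4, north=2).
  A is 1 unit southeast of B: delta (east=+1, north=-1); A at (east=-3, north=1).
Therefore A relative to E: (east=-3, north=1).

Answer: A is at (east=-3, north=1) relative to E.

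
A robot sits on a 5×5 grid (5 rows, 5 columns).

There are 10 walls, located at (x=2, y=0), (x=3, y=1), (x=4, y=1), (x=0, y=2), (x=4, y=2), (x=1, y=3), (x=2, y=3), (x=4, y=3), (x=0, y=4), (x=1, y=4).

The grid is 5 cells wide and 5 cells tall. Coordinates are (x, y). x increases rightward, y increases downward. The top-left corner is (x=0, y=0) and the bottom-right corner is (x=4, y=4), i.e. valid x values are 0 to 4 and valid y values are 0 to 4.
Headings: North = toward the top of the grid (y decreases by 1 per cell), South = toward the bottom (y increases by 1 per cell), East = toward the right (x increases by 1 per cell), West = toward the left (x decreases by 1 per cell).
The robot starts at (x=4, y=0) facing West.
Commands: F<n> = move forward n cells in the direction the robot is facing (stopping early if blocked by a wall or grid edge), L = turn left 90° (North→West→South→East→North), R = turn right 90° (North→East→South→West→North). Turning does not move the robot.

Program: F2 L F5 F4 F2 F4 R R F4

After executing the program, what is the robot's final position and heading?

Answer: Final position: (x=3, y=0), facing North

Derivation:
Start: (x=4, y=0), facing West
  F2: move forward 1/2 (blocked), now at (x=3, y=0)
  L: turn left, now facing South
  F5: move forward 0/5 (blocked), now at (x=3, y=0)
  F4: move forward 0/4 (blocked), now at (x=3, y=0)
  F2: move forward 0/2 (blocked), now at (x=3, y=0)
  F4: move forward 0/4 (blocked), now at (x=3, y=0)
  R: turn right, now facing West
  R: turn right, now facing North
  F4: move forward 0/4 (blocked), now at (x=3, y=0)
Final: (x=3, y=0), facing North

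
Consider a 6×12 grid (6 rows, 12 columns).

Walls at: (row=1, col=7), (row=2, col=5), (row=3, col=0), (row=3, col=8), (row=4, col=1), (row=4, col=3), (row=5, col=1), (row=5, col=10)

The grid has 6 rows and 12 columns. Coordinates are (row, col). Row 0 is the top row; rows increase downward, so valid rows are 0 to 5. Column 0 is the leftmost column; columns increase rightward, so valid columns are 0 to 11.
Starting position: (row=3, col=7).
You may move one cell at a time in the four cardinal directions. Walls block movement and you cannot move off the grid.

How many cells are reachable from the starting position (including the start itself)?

BFS flood-fill from (row=3, col=7):
  Distance 0: (row=3, col=7)
  Distance 1: (row=2, col=7), (row=3, col=6), (row=4, col=7)
  Distance 2: (row=2, col=6), (row=2, col=8), (row=3, col=5), (row=4, col=6), (row=4, col=8), (row=5, col=7)
  Distance 3: (row=1, col=6), (row=1, col=8), (row=2, col=9), (row=3, col=4), (row=4, col=5), (row=4, col=9), (row=5, col=6), (row=5, col=8)
  Distance 4: (row=0, col=6), (row=0, col=8), (row=1, col=5), (row=1, col=9), (row=2, col=4), (row=2, col=10), (row=3, col=3), (row=3, col=9), (row=4, col=4), (row=4, col=10), (row=5, col=5), (row=5, col=9)
  Distance 5: (row=0, col=5), (row=0, col=7), (row=0, col=9), (row=1, col=4), (row=1, col=10), (row=2, col=3), (row=2, col=11), (row=3, col=2), (row=3, col=10), (row=4, col=11), (row=5, col=4)
  Distance 6: (row=0, col=4), (row=0, col=10), (row=1, col=3), (row=1, col=11), (row=2, col=2), (row=3, col=1), (row=3, col=11), (row=4, col=2), (row=5, col=3), (row=5, col=11)
  Distance 7: (row=0, col=3), (row=0, col=11), (row=1, col=2), (row=2, col=1), (row=5, col=2)
  Distance 8: (row=0, col=2), (row=1, col=1), (row=2, col=0)
  Distance 9: (row=0, col=1), (row=1, col=0)
  Distance 10: (row=0, col=0)
Total reachable: 62 (grid has 64 open cells total)

Answer: Reachable cells: 62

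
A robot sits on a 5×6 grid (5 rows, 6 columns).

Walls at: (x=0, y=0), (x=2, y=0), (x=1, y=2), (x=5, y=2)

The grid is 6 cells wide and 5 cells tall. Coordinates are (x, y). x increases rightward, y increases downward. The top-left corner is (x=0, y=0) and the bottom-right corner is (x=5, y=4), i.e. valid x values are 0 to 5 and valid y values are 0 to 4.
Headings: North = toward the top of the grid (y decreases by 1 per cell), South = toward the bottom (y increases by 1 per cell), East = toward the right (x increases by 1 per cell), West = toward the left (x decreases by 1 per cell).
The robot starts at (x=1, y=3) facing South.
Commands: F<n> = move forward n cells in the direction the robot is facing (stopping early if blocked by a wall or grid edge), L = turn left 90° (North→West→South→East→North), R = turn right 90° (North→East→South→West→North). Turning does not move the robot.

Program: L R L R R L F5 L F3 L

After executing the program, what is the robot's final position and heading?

Start: (x=1, y=3), facing South
  L: turn left, now facing East
  R: turn right, now facing South
  L: turn left, now facing East
  R: turn right, now facing South
  R: turn right, now facing West
  L: turn left, now facing South
  F5: move forward 1/5 (blocked), now at (x=1, y=4)
  L: turn left, now facing East
  F3: move forward 3, now at (x=4, y=4)
  L: turn left, now facing North
Final: (x=4, y=4), facing North

Answer: Final position: (x=4, y=4), facing North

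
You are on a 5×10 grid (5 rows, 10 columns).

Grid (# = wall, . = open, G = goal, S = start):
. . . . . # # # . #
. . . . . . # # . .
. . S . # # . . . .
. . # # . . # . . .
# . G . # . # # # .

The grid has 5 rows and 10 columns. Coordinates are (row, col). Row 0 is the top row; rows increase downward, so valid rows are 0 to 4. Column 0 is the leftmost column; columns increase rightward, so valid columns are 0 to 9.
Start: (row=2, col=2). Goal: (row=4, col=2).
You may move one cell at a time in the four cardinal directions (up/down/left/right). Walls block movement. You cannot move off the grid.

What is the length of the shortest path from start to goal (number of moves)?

BFS from (row=2, col=2) until reaching (row=4, col=2):
  Distance 0: (row=2, col=2)
  Distance 1: (row=1, col=2), (row=2, col=1), (row=2, col=3)
  Distance 2: (row=0, col=2), (row=1, col=1), (row=1, col=3), (row=2, col=0), (row=3, col=1)
  Distance 3: (row=0, col=1), (row=0, col=3), (row=1, col=0), (row=1, col=4), (row=3, col=0), (row=4, col=1)
  Distance 4: (row=0, col=0), (row=0, col=4), (row=1, col=5), (row=4, col=2)  <- goal reached here
One shortest path (4 moves): (row=2, col=2) -> (row=2, col=1) -> (row=3, col=1) -> (row=4, col=1) -> (row=4, col=2)

Answer: Shortest path length: 4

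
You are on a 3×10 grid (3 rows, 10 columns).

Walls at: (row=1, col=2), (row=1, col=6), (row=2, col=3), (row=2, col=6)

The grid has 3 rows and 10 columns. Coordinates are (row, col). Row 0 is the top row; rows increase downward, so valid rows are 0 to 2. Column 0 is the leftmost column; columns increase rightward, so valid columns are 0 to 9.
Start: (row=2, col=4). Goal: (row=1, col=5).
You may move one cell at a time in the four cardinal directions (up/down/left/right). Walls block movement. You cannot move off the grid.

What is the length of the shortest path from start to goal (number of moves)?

Answer: Shortest path length: 2

Derivation:
BFS from (row=2, col=4) until reaching (row=1, col=5):
  Distance 0: (row=2, col=4)
  Distance 1: (row=1, col=4), (row=2, col=5)
  Distance 2: (row=0, col=4), (row=1, col=3), (row=1, col=5)  <- goal reached here
One shortest path (2 moves): (row=2, col=4) -> (row=2, col=5) -> (row=1, col=5)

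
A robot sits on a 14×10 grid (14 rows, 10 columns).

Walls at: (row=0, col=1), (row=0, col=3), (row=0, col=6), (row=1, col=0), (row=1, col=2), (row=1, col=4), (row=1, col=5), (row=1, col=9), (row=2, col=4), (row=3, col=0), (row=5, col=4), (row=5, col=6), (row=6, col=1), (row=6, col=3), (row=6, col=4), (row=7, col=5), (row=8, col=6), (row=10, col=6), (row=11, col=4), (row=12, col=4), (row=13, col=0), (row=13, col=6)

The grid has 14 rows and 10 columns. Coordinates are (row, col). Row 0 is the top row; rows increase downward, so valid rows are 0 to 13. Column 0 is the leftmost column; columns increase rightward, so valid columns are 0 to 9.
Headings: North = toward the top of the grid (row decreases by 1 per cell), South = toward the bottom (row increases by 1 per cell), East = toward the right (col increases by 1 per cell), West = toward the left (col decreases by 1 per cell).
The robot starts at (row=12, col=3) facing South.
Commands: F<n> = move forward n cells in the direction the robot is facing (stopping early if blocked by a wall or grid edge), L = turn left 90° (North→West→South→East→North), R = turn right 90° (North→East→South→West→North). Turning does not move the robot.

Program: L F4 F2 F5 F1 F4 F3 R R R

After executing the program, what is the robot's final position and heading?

Answer: Final position: (row=12, col=3), facing North

Derivation:
Start: (row=12, col=3), facing South
  L: turn left, now facing East
  F4: move forward 0/4 (blocked), now at (row=12, col=3)
  F2: move forward 0/2 (blocked), now at (row=12, col=3)
  F5: move forward 0/5 (blocked), now at (row=12, col=3)
  F1: move forward 0/1 (blocked), now at (row=12, col=3)
  F4: move forward 0/4 (blocked), now at (row=12, col=3)
  F3: move forward 0/3 (blocked), now at (row=12, col=3)
  R: turn right, now facing South
  R: turn right, now facing West
  R: turn right, now facing North
Final: (row=12, col=3), facing North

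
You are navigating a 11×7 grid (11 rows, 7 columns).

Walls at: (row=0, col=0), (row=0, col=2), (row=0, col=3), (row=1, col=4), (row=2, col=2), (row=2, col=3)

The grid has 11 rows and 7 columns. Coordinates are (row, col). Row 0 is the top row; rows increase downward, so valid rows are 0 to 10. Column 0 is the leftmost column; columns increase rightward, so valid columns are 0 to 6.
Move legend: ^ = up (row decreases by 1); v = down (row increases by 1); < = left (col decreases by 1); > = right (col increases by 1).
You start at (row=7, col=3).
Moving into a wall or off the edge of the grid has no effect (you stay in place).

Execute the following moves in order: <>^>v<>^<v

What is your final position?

Start: (row=7, col=3)
  < (left): (row=7, col=3) -> (row=7, col=2)
  > (right): (row=7, col=2) -> (row=7, col=3)
  ^ (up): (row=7, col=3) -> (row=6, col=3)
  > (right): (row=6, col=3) -> (row=6, col=4)
  v (down): (row=6, col=4) -> (row=7, col=4)
  < (left): (row=7, col=4) -> (row=7, col=3)
  > (right): (row=7, col=3) -> (row=7, col=4)
  ^ (up): (row=7, col=4) -> (row=6, col=4)
  < (left): (row=6, col=4) -> (row=6, col=3)
  v (down): (row=6, col=3) -> (row=7, col=3)
Final: (row=7, col=3)

Answer: Final position: (row=7, col=3)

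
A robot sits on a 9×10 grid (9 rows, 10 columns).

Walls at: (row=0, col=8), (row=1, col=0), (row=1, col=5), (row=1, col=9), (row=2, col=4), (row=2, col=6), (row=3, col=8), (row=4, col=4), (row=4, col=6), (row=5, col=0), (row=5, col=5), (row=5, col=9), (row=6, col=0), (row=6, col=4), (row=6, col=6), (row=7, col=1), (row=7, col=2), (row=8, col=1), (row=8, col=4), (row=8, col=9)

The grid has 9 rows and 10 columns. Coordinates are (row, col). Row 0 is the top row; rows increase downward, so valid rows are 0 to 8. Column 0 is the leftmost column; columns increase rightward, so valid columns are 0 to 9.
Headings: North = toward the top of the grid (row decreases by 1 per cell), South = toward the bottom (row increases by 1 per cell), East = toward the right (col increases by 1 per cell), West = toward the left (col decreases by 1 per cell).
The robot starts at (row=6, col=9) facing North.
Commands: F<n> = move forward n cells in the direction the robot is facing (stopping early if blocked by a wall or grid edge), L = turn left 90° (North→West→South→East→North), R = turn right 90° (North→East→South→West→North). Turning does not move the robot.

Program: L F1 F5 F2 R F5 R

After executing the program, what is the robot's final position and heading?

Answer: Final position: (row=1, col=7), facing East

Derivation:
Start: (row=6, col=9), facing North
  L: turn left, now facing West
  F1: move forward 1, now at (row=6, col=8)
  F5: move forward 1/5 (blocked), now at (row=6, col=7)
  F2: move forward 0/2 (blocked), now at (row=6, col=7)
  R: turn right, now facing North
  F5: move forward 5, now at (row=1, col=7)
  R: turn right, now facing East
Final: (row=1, col=7), facing East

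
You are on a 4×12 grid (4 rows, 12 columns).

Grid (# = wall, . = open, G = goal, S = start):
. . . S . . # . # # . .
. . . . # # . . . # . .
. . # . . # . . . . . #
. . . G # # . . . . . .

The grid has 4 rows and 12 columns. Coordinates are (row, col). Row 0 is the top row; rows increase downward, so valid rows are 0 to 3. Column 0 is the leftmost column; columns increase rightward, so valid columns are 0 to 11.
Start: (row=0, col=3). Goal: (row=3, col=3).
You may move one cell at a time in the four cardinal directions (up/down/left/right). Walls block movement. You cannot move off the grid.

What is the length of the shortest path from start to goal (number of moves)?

Answer: Shortest path length: 3

Derivation:
BFS from (row=0, col=3) until reaching (row=3, col=3):
  Distance 0: (row=0, col=3)
  Distance 1: (row=0, col=2), (row=0, col=4), (row=1, col=3)
  Distance 2: (row=0, col=1), (row=0, col=5), (row=1, col=2), (row=2, col=3)
  Distance 3: (row=0, col=0), (row=1, col=1), (row=2, col=4), (row=3, col=3)  <- goal reached here
One shortest path (3 moves): (row=0, col=3) -> (row=1, col=3) -> (row=2, col=3) -> (row=3, col=3)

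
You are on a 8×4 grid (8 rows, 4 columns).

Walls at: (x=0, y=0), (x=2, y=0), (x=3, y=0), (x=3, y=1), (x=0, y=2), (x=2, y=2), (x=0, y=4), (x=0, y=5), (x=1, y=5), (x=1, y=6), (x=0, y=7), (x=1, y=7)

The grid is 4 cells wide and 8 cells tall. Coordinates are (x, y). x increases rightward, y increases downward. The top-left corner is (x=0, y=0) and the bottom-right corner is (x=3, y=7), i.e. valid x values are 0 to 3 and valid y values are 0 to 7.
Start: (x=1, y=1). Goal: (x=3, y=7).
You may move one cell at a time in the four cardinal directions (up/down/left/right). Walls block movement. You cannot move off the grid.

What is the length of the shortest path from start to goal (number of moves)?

Answer: Shortest path length: 8

Derivation:
BFS from (x=1, y=1) until reaching (x=3, y=7):
  Distance 0: (x=1, y=1)
  Distance 1: (x=1, y=0), (x=0, y=1), (x=2, y=1), (x=1, y=2)
  Distance 2: (x=1, y=3)
  Distance 3: (x=0, y=3), (x=2, y=3), (x=1, y=4)
  Distance 4: (x=3, y=3), (x=2, y=4)
  Distance 5: (x=3, y=2), (x=3, y=4), (x=2, y=5)
  Distance 6: (x=3, y=5), (x=2, y=6)
  Distance 7: (x=3, y=6), (x=2, y=7)
  Distance 8: (x=3, y=7)  <- goal reached here
One shortest path (8 moves): (x=1, y=1) -> (x=1, y=2) -> (x=1, y=3) -> (x=2, y=3) -> (x=3, y=3) -> (x=3, y=4) -> (x=3, y=5) -> (x=3, y=6) -> (x=3, y=7)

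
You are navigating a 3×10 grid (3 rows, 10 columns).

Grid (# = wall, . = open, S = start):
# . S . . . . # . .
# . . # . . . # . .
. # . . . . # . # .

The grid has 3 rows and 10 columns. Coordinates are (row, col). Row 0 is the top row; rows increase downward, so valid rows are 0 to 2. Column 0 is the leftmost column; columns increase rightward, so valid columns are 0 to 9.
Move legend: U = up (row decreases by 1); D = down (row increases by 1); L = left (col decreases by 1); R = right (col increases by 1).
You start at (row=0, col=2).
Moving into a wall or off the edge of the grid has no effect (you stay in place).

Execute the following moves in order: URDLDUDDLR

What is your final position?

Start: (row=0, col=2)
  U (up): blocked, stay at (row=0, col=2)
  R (right): (row=0, col=2) -> (row=0, col=3)
  D (down): blocked, stay at (row=0, col=3)
  L (left): (row=0, col=3) -> (row=0, col=2)
  D (down): (row=0, col=2) -> (row=1, col=2)
  U (up): (row=1, col=2) -> (row=0, col=2)
  D (down): (row=0, col=2) -> (row=1, col=2)
  D (down): (row=1, col=2) -> (row=2, col=2)
  L (left): blocked, stay at (row=2, col=2)
  R (right): (row=2, col=2) -> (row=2, col=3)
Final: (row=2, col=3)

Answer: Final position: (row=2, col=3)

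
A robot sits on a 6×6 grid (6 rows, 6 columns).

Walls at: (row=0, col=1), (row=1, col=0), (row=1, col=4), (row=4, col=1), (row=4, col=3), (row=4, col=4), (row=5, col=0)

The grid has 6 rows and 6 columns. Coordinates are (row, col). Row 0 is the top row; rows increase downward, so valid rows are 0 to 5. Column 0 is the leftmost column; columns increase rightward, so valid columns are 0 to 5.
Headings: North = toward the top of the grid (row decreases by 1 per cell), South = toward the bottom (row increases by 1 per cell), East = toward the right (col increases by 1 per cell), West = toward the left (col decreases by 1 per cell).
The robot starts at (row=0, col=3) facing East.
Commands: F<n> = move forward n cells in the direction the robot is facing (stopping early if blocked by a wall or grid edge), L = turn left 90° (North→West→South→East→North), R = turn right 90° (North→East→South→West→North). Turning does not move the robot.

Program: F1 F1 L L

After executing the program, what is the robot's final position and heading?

Start: (row=0, col=3), facing East
  F1: move forward 1, now at (row=0, col=4)
  F1: move forward 1, now at (row=0, col=5)
  L: turn left, now facing North
  L: turn left, now facing West
Final: (row=0, col=5), facing West

Answer: Final position: (row=0, col=5), facing West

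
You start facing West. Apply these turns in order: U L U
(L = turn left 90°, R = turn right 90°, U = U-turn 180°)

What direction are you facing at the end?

Start: West
  U (U-turn (180°)) -> East
  L (left (90° counter-clockwise)) -> North
  U (U-turn (180°)) -> South
Final: South

Answer: Final heading: South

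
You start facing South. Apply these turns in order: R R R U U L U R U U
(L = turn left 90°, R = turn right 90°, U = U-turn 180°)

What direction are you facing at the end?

Answer: Final heading: West

Derivation:
Start: South
  R (right (90° clockwise)) -> West
  R (right (90° clockwise)) -> North
  R (right (90° clockwise)) -> East
  U (U-turn (180°)) -> West
  U (U-turn (180°)) -> East
  L (left (90° counter-clockwise)) -> North
  U (U-turn (180°)) -> South
  R (right (90° clockwise)) -> West
  U (U-turn (180°)) -> East
  U (U-turn (180°)) -> West
Final: West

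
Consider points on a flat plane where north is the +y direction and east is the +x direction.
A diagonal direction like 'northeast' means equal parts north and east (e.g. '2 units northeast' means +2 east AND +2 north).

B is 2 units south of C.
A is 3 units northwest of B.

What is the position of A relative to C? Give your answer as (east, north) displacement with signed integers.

Answer: A is at (east=-3, north=1) relative to C.

Derivation:
Place C at the origin (east=0, north=0).
  B is 2 units south of C: delta (east=+0, north=-2); B at (east=0, north=-2).
  A is 3 units northwest of B: delta (east=-3, north=+3); A at (east=-3, north=1).
Therefore A relative to C: (east=-3, north=1).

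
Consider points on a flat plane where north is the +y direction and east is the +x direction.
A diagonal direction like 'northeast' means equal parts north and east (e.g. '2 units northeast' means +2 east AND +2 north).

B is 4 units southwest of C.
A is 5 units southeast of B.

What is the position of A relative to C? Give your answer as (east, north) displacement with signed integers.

Place C at the origin (east=0, north=0).
  B is 4 units southwest of C: delta (east=-4, north=-4); B at (east=-4, north=-4).
  A is 5 units southeast of B: delta (east=+5, north=-5); A at (east=1, north=-9).
Therefore A relative to C: (east=1, north=-9).

Answer: A is at (east=1, north=-9) relative to C.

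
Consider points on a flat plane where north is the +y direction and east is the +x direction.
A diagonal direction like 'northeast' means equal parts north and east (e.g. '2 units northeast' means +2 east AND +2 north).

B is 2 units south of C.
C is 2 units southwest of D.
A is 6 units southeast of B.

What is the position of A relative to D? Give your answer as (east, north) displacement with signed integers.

Answer: A is at (east=4, north=-10) relative to D.

Derivation:
Place D at the origin (east=0, north=0).
  C is 2 units southwest of D: delta (east=-2, north=-2); C at (east=-2, north=-2).
  B is 2 units south of C: delta (east=+0, north=-2); B at (east=-2, north=-4).
  A is 6 units southeast of B: delta (east=+6, north=-6); A at (east=4, north=-10).
Therefore A relative to D: (east=4, north=-10).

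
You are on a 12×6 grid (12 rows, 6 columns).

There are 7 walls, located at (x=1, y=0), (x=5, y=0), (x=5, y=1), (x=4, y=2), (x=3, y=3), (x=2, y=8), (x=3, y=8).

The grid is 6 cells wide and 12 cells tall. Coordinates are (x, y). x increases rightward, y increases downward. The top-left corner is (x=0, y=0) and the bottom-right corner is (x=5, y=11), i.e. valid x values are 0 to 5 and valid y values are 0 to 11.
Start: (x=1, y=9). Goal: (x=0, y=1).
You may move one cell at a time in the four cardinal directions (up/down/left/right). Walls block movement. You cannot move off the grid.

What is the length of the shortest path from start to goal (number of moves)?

BFS from (x=1, y=9) until reaching (x=0, y=1):
  Distance 0: (x=1, y=9)
  Distance 1: (x=1, y=8), (x=0, y=9), (x=2, y=9), (x=1, y=10)
  Distance 2: (x=1, y=7), (x=0, y=8), (x=3, y=9), (x=0, y=10), (x=2, y=10), (x=1, y=11)
  Distance 3: (x=1, y=6), (x=0, y=7), (x=2, y=7), (x=4, y=9), (x=3, y=10), (x=0, y=11), (x=2, y=11)
  Distance 4: (x=1, y=5), (x=0, y=6), (x=2, y=6), (x=3, y=7), (x=4, y=8), (x=5, y=9), (x=4, y=10), (x=3, y=11)
  Distance 5: (x=1, y=4), (x=0, y=5), (x=2, y=5), (x=3, y=6), (x=4, y=7), (x=5, y=8), (x=5, y=10), (x=4, y=11)
  Distance 6: (x=1, y=3), (x=0, y=4), (x=2, y=4), (x=3, y=5), (x=4, y=6), (x=5, y=7), (x=5, y=11)
  Distance 7: (x=1, y=2), (x=0, y=3), (x=2, y=3), (x=3, y=4), (x=4, y=5), (x=5, y=6)
  Distance 8: (x=1, y=1), (x=0, y=2), (x=2, y=2), (x=4, y=4), (x=5, y=5)
  Distance 9: (x=0, y=1), (x=2, y=1), (x=3, y=2), (x=4, y=3), (x=5, y=4)  <- goal reached here
One shortest path (9 moves): (x=1, y=9) -> (x=0, y=9) -> (x=0, y=8) -> (x=0, y=7) -> (x=0, y=6) -> (x=0, y=5) -> (x=0, y=4) -> (x=0, y=3) -> (x=0, y=2) -> (x=0, y=1)

Answer: Shortest path length: 9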